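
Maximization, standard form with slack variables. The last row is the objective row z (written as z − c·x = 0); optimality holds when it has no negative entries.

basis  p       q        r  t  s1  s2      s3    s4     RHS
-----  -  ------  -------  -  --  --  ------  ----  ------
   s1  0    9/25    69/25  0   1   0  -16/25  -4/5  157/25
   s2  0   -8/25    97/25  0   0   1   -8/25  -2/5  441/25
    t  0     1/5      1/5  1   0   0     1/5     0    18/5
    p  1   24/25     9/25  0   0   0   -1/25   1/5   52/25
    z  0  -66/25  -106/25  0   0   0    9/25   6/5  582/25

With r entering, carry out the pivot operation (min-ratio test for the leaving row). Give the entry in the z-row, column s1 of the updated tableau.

106/69

Ratio test on column r — row 1: (157/25)/(69/25) = 157/69; row 2: (441/25)/(97/25) = 441/97; row 3: (18/5)/(1/5) = 18; row 4: (52/25)/(9/25) = 52/9. Minimum is 157/69 at row 1 (s1 leaves); pivot element 69/25.
Divide row 1 by 69/25; eliminate column r from the other rows.
z-row update in column s1: 0 − (-106/25)·(25/69) = 106/69.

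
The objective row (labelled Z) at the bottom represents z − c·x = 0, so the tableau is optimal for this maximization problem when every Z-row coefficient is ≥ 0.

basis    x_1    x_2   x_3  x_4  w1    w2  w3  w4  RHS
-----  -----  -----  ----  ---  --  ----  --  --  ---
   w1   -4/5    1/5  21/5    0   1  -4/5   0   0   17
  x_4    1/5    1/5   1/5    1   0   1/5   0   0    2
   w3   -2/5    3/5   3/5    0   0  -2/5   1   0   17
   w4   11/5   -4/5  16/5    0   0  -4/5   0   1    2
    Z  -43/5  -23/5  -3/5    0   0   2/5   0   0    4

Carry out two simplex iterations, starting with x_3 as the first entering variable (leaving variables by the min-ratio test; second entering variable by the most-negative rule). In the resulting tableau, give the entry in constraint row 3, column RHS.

Ratio test on column x_3 — row 1: 17/(21/5) = 85/21; row 2: 2/(1/5) = 10; row 3: 17/(3/5) = 85/3; row 4: 2/(16/5) = 5/8. Minimum is 5/8 at row 4 (w4 leaves); pivot element 16/5.
Divide row 4 by 16/5; eliminate column x_3 from the other rows.
Second iteration: most negative Z-row entry is -131/16 in column x_1, so x_1 enters.
Ratio test on column x_1 — row 1: entry -59/16 ≤ 0; row 2: (15/8)/(1/16) = 30; row 3: entry -13/16 ≤ 0; row 4: (5/8)/(11/16) = 10/11. Minimum is 10/11 at row 4 (x_3 leaves); pivot element 11/16.
Divide row 4 by 11/16; eliminate column x_1 from the other rows.
After both pivots, the entry at constraint row 3, column RHS is 191/11.

191/11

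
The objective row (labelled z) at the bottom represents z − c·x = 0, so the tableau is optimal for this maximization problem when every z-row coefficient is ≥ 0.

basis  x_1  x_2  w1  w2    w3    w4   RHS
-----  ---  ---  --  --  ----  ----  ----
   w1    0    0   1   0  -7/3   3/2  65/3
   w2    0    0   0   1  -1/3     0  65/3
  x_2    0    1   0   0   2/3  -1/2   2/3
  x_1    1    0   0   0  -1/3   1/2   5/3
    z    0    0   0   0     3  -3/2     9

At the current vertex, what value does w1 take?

65/3

w1 is basic (row 1); its value is the RHS of that row, 65/3.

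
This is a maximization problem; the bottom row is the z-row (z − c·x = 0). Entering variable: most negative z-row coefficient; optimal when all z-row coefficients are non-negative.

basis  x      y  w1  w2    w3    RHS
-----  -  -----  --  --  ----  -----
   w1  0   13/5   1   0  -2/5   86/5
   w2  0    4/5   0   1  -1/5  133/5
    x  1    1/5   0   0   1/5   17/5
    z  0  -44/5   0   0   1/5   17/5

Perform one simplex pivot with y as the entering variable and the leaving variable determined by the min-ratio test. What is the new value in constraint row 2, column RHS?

Ratio test on column y — row 1: (86/5)/(13/5) = 86/13; row 2: (133/5)/(4/5) = 133/4; row 3: (17/5)/(1/5) = 17. Minimum is 86/13 at row 1 (w1 leaves); pivot element 13/5.
Divide row 1 by 13/5; eliminate column y from the other rows.
Row 2 update in column RHS: 133/5 − (4/5)·(86/13) = 277/13.

277/13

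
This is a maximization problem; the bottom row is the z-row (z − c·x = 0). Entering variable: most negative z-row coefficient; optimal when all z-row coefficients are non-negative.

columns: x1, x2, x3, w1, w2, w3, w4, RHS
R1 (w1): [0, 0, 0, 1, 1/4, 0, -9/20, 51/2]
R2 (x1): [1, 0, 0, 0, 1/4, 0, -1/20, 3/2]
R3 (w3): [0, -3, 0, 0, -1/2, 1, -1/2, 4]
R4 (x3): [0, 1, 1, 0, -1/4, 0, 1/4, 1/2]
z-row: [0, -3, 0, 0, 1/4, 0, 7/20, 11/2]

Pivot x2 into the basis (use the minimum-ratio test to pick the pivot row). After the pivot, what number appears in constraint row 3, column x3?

Ratio test on column x2 — row 1: entry 0 ≤ 0; row 2: entry 0 ≤ 0; row 3: entry -3 ≤ 0; row 4: (1/2)/1 = 1/2. Minimum is 1/2 at row 4 (x3 leaves); pivot element 1.
Divide row 4 by 1; eliminate column x2 from the other rows.
Row 3 update in column x3: 0 − (-3)·1 = 3.

3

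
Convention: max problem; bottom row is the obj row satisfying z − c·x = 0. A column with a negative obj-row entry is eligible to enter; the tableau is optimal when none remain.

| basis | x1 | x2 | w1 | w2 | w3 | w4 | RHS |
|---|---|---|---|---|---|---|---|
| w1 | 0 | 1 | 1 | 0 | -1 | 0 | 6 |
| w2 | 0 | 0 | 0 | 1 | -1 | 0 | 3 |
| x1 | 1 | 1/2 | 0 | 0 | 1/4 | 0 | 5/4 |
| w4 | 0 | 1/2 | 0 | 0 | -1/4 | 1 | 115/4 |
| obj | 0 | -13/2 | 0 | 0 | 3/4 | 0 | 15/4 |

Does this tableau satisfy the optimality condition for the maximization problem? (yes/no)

The obj-row has a negative entry -13/2 in column x2, so it is not optimal.

no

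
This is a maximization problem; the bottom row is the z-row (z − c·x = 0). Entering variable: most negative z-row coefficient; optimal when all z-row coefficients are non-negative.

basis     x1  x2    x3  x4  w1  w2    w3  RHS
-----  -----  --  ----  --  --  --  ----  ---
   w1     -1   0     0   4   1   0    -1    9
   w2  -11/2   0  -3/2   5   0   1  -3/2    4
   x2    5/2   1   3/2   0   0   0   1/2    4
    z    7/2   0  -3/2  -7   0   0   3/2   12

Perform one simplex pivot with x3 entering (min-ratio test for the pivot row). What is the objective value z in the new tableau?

16

Ratio test on column x3 — row 1: entry 0 ≤ 0; row 2: entry -3/2 ≤ 0; row 3: 4/(3/2) = 8/3. Minimum is 8/3 at row 3 (x2 leaves); pivot element 3/2.
Pivot on row 3; the z-row RHS becomes 12 − (-3/2)·(8/3) = 16.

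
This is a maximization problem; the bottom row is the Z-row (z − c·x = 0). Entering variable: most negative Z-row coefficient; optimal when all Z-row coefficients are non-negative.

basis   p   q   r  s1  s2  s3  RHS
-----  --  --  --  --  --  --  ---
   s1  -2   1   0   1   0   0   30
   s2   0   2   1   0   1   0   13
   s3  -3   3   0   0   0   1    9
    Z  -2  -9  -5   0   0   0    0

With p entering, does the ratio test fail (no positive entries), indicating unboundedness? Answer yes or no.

Every constraint-row entry in column p is ≤ 0, so increasing p is unbounded.

yes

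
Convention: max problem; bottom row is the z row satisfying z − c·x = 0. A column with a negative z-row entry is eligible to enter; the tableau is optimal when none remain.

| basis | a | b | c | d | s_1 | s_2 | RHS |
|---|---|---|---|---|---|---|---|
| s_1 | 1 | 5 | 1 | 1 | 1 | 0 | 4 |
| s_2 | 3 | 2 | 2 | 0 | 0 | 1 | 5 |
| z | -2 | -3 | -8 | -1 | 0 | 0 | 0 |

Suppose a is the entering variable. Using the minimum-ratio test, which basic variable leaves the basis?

s_2

Column a entries and ratios — s_1: 4/1 = 4; s_2: 5/3 = 5/3.
Smallest ratio is 5/3 in the row of s_2, so s_2 leaves.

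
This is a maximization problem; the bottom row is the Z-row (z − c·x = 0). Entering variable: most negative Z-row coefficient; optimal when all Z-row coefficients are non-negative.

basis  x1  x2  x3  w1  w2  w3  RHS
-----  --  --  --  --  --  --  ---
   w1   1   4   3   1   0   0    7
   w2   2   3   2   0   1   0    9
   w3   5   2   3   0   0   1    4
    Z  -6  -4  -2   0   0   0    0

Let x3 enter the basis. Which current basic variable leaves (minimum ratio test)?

w3

Column x3 entries and ratios — w1: 7/3 = 7/3; w2: 9/2 = 9/2; w3: 4/3 = 4/3.
Smallest ratio is 4/3 in the row of w3, so w3 leaves.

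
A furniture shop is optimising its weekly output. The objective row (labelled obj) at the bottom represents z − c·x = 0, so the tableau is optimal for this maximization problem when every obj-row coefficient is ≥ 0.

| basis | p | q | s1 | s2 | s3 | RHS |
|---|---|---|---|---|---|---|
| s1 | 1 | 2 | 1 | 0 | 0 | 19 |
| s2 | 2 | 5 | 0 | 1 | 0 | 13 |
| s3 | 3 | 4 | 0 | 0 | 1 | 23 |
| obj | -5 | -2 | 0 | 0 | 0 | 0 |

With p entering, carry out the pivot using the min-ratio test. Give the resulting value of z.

Ratio test on column p — row 1: 19/1 = 19; row 2: 13/2 = 13/2; row 3: 23/3 = 23/3. Minimum is 13/2 at row 2 (s2 leaves); pivot element 2.
Pivot on row 2; the obj-row RHS becomes 0 − (-5)·(13/2) = 65/2.

65/2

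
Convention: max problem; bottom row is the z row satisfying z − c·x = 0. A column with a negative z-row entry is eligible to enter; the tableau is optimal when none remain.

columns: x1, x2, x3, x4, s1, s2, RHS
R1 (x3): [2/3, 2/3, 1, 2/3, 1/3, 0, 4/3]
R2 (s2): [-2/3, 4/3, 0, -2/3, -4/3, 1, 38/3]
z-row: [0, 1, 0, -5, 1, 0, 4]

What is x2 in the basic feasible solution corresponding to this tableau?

x2 is not in the basis, so in the current basic feasible solution x2 = 0.

0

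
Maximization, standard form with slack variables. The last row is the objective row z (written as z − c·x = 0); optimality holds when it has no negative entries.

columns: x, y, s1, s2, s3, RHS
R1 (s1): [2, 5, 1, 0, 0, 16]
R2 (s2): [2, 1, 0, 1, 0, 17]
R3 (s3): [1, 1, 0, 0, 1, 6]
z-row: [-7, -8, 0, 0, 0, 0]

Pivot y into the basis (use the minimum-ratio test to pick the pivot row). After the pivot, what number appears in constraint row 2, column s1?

-1/5

Ratio test on column y — row 1: 16/5 = 16/5; row 2: 17/1 = 17; row 3: 6/1 = 6. Minimum is 16/5 at row 1 (s1 leaves); pivot element 5.
Divide row 1 by 5; eliminate column y from the other rows.
Row 2 update in column s1: 0 − 1·(1/5) = -1/5.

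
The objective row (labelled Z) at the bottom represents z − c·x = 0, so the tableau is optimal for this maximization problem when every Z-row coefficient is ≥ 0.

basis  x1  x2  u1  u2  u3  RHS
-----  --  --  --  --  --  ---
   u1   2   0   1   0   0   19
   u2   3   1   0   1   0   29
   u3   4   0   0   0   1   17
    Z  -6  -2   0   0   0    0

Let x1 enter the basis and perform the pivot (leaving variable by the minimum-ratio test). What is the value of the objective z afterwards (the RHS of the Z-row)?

Ratio test on column x1 — row 1: 19/2 = 19/2; row 2: 29/3 = 29/3; row 3: 17/4 = 17/4. Minimum is 17/4 at row 3 (u3 leaves); pivot element 4.
Pivot on row 3; the Z-row RHS becomes 0 − (-6)·(17/4) = 51/2.

51/2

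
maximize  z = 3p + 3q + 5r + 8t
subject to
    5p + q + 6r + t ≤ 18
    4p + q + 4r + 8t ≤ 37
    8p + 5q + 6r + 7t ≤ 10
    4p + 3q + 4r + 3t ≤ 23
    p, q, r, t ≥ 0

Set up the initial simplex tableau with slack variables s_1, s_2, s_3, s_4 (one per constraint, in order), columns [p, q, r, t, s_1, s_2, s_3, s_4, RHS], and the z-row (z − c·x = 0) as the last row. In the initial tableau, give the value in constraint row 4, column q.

Constraint 4 has coefficient 3 on q.

3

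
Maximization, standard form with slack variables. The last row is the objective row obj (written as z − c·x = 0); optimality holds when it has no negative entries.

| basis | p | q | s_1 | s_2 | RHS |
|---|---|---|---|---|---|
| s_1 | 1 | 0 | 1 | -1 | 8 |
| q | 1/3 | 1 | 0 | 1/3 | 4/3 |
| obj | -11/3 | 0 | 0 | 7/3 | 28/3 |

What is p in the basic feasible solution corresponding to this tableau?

p is not in the basis, so in the current basic feasible solution p = 0.

0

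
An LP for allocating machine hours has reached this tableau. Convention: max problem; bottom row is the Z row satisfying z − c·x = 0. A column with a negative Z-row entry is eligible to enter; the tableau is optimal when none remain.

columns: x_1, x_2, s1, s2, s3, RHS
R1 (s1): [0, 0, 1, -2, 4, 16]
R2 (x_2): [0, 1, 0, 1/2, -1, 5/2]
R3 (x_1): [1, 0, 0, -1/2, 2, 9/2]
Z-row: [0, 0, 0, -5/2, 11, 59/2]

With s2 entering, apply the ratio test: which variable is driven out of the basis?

Column s2 entries and ratios — s1: -2 ≤ 0, skip; x_2: (5/2)/(1/2) = 5; x_1: -1/2 ≤ 0, skip.
Smallest ratio is 5 in the row of x_2, so x_2 leaves.

x_2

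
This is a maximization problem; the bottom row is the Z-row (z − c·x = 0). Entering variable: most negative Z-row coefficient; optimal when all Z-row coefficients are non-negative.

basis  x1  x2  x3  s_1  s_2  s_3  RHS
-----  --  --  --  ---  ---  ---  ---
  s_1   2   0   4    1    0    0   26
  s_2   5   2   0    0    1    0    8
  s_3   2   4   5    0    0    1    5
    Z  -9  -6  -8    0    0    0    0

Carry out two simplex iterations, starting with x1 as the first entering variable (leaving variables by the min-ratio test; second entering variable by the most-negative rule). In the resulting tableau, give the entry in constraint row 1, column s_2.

Ratio test on column x1 — row 1: 26/2 = 13; row 2: 8/5 = 8/5; row 3: 5/2 = 5/2. Minimum is 8/5 at row 2 (s_2 leaves); pivot element 5.
Divide row 2 by 5; eliminate column x1 from the other rows.
Second iteration: most negative Z-row entry is -8 in column x3, so x3 enters.
Ratio test on column x3 — row 1: (114/5)/4 = 57/10; row 2: entry 0 ≤ 0; row 3: (9/5)/5 = 9/25. Minimum is 9/25 at row 3 (s_3 leaves); pivot element 5.
Divide row 3 by 5; eliminate column x3 from the other rows.
After both pivots, the entry at constraint row 1, column s_2 is -2/25.

-2/25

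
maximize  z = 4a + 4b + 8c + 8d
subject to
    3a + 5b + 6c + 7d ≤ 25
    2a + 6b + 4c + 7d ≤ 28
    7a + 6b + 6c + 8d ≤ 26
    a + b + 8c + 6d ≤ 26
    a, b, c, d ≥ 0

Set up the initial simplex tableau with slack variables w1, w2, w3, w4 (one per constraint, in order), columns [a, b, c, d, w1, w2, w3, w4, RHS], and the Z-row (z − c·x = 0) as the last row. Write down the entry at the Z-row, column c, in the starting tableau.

-8

The Z-row carries the negated objective coefficients: the c entry is -8.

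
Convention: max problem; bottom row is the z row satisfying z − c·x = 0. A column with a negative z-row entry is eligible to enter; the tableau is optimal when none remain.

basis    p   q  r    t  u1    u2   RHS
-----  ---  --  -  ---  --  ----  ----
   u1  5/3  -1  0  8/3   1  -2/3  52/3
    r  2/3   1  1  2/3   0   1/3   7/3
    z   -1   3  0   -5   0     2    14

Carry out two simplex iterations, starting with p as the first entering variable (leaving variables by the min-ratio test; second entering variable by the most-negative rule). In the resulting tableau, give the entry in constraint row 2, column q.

Ratio test on column p — row 1: (52/3)/(5/3) = 52/5; row 2: (7/3)/(2/3) = 7/2. Minimum is 7/2 at row 2 (r leaves); pivot element 2/3.
Divide row 2 by 2/3; eliminate column p from the other rows.
Second iteration: most negative z-row entry is -4 in column t, so t enters.
Ratio test on column t — row 1: (23/2)/1 = 23/2; row 2: (7/2)/1 = 7/2. Minimum is 7/2 at row 2 (p leaves); pivot element 1.
Divide row 2 by 1; eliminate column t from the other rows.
After both pivots, the entry at constraint row 2, column q is 3/2.

3/2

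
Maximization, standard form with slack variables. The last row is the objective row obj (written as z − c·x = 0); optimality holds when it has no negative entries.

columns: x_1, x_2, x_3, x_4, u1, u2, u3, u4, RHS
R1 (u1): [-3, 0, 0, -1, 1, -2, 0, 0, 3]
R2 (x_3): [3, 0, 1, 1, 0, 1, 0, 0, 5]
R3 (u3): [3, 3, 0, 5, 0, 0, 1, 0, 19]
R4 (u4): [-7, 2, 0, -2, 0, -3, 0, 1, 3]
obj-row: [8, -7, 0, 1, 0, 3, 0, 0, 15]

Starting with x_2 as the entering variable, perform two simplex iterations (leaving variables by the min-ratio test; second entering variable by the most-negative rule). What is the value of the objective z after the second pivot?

Ratio test on column x_2 — row 1: entry 0 ≤ 0; row 2: entry 0 ≤ 0; row 3: 19/3 = 19/3; row 4: 3/2 = 3/2. Minimum is 3/2 at row 4 (u4 leaves); pivot element 2.
Pivot on row 4; the obj-row RHS becomes 15 − (-7)·(3/2) = 51/2.
Next entering variable (most negative obj-row entry -33/2): x_1.
Ratio test on column x_1 — row 1: entry -3 ≤ 0; row 2: 5/3 = 5/3; row 3: (29/2)/(27/2) = 29/27; row 4: entry -7/2 ≤ 0. Minimum is 29/27 at row 3 (u3 leaves); pivot element 27/2.
After the second pivot the obj-row RHS is 51/2 − (-33/2)·(29/27) = 389/9.

389/9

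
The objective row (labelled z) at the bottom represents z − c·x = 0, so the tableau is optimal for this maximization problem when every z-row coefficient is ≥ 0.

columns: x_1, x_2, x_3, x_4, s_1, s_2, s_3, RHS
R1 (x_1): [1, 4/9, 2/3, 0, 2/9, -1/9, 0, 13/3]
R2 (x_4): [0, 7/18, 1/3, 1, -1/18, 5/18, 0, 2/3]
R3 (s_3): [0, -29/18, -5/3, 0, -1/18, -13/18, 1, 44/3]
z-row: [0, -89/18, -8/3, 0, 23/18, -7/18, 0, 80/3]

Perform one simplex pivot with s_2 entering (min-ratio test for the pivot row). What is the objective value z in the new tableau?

Ratio test on column s_2 — row 1: entry -1/9 ≤ 0; row 2: (2/3)/(5/18) = 12/5; row 3: entry -13/18 ≤ 0. Minimum is 12/5 at row 2 (x_4 leaves); pivot element 5/18.
Pivot on row 2; the z-row RHS becomes 80/3 − (-7/18)·(12/5) = 138/5.

138/5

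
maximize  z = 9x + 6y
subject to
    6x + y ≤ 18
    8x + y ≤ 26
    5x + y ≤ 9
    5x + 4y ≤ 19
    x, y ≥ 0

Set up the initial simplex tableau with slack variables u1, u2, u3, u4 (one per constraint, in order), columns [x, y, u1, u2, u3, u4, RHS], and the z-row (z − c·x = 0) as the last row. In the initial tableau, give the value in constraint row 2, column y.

1

Constraint 2 has coefficient 1 on y.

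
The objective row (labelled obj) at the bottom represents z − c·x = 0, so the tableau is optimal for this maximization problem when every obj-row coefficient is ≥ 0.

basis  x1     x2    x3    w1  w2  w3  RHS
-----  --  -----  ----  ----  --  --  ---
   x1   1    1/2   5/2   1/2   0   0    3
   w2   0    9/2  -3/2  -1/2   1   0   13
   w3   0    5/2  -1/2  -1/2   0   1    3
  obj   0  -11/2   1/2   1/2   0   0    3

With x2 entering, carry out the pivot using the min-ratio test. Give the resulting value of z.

48/5

Ratio test on column x2 — row 1: 3/(1/2) = 6; row 2: 13/(9/2) = 26/9; row 3: 3/(5/2) = 6/5. Minimum is 6/5 at row 3 (w3 leaves); pivot element 5/2.
Pivot on row 3; the obj-row RHS becomes 3 − (-11/2)·(6/5) = 48/5.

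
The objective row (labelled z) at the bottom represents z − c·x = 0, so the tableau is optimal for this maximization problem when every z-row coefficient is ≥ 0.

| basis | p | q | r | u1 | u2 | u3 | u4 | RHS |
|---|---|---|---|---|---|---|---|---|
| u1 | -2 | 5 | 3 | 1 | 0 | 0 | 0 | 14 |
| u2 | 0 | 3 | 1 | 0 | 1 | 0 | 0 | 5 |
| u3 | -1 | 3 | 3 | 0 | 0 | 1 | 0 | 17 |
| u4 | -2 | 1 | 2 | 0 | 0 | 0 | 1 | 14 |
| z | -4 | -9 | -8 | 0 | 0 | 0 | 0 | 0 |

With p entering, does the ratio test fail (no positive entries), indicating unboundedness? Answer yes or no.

Every constraint-row entry in column p is ≤ 0, so increasing p is unbounded.

yes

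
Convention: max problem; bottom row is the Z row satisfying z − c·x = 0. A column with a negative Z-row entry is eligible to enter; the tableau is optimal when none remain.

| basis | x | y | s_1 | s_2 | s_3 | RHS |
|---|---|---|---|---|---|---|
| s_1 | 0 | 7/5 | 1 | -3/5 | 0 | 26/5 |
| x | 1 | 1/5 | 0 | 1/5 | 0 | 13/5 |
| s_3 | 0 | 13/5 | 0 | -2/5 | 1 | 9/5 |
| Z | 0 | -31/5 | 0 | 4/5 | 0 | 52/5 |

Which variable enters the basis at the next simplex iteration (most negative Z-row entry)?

y

Negative Z-row entries: y: -31/5.
The most negative is -31/5 in column y, so y enters.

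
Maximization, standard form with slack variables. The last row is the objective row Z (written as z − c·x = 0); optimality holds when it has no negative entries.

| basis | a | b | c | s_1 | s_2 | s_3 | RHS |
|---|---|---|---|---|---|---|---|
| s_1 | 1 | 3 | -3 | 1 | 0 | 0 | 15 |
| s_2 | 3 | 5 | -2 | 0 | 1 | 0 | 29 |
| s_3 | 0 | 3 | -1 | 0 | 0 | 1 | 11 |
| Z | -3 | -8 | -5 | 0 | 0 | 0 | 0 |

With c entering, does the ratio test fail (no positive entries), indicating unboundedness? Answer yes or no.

Every constraint-row entry in column c is ≤ 0, so increasing c is unbounded.

yes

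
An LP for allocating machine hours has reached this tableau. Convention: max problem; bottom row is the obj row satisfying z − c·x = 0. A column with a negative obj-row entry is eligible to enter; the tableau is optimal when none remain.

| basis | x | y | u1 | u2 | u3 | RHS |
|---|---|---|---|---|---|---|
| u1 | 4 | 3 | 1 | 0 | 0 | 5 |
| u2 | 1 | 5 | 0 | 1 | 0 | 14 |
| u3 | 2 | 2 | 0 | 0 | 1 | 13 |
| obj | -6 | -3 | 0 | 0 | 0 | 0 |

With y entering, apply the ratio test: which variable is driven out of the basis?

u1

Column y entries and ratios — u1: 5/3 = 5/3; u2: 14/5 = 14/5; u3: 13/2 = 13/2.
Smallest ratio is 5/3 in the row of u1, so u1 leaves.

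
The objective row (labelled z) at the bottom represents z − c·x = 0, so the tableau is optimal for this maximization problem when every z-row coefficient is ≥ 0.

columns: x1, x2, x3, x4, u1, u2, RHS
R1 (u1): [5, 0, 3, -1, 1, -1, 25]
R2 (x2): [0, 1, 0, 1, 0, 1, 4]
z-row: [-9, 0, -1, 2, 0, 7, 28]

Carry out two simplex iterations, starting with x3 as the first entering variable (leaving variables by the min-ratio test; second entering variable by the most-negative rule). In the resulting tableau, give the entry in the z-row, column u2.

Ratio test on column x3 — row 1: 25/3 = 25/3; row 2: entry 0 ≤ 0. Minimum is 25/3 at row 1 (u1 leaves); pivot element 3.
Divide row 1 by 3; eliminate column x3 from the other rows.
Second iteration: most negative z-row entry is -22/3 in column x1, so x1 enters.
Ratio test on column x1 — row 1: (25/3)/(5/3) = 5; row 2: entry 0 ≤ 0. Minimum is 5 at row 1 (x3 leaves); pivot element 5/3.
Divide row 1 by 5/3; eliminate column x1 from the other rows.
After both pivots, the entry at the z-row, column u2 is 26/5.

26/5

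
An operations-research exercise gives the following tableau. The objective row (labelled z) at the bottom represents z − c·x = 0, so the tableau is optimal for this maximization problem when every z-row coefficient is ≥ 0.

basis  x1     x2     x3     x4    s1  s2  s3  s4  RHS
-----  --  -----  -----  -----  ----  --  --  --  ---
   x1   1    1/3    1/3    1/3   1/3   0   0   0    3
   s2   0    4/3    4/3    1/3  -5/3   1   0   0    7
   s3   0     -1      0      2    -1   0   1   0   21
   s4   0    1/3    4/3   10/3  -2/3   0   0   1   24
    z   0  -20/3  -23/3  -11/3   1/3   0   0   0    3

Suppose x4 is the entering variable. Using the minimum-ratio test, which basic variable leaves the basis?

s4

Column x4 entries and ratios — x1: 3/(1/3) = 9; s2: 7/(1/3) = 21; s3: 21/2 = 21/2; s4: 24/(10/3) = 36/5.
Smallest ratio is 36/5 in the row of s4, so s4 leaves.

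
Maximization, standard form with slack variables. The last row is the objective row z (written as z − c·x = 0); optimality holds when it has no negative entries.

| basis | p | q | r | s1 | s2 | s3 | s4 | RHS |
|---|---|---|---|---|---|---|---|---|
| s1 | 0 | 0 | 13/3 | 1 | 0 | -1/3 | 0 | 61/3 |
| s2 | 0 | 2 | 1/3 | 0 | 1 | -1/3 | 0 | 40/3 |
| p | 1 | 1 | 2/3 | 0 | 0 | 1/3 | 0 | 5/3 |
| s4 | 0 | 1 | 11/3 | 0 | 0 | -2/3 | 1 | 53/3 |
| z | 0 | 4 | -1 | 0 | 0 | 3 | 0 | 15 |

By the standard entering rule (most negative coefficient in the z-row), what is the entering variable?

Negative z-row entries: r: -1.
The most negative is -1 in column r, so r enters.

r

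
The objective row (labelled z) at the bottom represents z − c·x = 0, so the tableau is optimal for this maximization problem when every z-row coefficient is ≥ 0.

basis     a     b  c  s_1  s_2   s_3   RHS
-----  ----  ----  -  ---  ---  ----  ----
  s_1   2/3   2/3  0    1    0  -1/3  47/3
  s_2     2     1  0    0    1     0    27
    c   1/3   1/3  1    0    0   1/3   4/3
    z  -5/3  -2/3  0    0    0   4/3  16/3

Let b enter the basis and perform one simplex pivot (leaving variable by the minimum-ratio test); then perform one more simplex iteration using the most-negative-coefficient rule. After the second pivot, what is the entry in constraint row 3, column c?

3

Ratio test on column b — row 1: (47/3)/(2/3) = 47/2; row 2: 27/1 = 27; row 3: (4/3)/(1/3) = 4. Minimum is 4 at row 3 (c leaves); pivot element 1/3.
Divide row 3 by 1/3; eliminate column b from the other rows.
Second iteration: most negative z-row entry is -1 in column a, so a enters.
Ratio test on column a — row 1: entry 0 ≤ 0; row 2: 23/1 = 23; row 3: 4/1 = 4. Minimum is 4 at row 3 (b leaves); pivot element 1.
Divide row 3 by 1; eliminate column a from the other rows.
After both pivots, the entry at constraint row 3, column c is 3.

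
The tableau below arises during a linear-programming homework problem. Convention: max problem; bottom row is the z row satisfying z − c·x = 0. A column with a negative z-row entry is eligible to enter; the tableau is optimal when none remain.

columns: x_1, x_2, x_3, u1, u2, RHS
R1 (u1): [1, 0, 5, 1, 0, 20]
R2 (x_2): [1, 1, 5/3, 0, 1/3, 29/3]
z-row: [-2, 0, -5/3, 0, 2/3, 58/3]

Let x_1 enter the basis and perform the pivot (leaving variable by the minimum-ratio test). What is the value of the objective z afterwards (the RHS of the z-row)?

Ratio test on column x_1 — row 1: 20/1 = 20; row 2: (29/3)/1 = 29/3. Minimum is 29/3 at row 2 (x_2 leaves); pivot element 1.
Pivot on row 2; the z-row RHS becomes 58/3 − (-2)·(29/3) = 116/3.

116/3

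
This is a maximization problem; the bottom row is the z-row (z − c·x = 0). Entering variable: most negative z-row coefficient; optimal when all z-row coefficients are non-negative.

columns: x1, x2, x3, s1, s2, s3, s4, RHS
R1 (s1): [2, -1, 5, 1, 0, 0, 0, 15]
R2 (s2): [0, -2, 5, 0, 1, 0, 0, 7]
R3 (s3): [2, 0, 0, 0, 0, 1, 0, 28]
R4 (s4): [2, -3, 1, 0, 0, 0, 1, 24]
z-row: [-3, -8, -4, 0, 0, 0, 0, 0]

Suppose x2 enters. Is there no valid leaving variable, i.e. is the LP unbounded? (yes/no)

Every constraint-row entry in column x2 is ≤ 0, so increasing x2 is unbounded.

yes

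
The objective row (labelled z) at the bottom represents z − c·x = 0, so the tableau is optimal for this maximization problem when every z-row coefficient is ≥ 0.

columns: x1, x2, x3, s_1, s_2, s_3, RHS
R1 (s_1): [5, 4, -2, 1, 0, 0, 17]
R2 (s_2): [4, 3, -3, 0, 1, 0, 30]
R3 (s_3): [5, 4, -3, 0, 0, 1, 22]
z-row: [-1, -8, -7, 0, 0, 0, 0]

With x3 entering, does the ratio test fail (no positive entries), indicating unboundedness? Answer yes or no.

yes

Every constraint-row entry in column x3 is ≤ 0, so increasing x3 is unbounded.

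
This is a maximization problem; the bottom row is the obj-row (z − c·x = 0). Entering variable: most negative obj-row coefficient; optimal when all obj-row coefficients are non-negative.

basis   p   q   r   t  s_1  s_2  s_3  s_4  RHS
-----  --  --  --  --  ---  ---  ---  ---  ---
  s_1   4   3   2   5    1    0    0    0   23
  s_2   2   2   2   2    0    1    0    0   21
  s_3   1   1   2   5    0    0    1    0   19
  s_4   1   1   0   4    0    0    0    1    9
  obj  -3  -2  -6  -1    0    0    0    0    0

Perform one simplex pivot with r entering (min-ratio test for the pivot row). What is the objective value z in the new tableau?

57

Ratio test on column r — row 1: 23/2 = 23/2; row 2: 21/2 = 21/2; row 3: 19/2 = 19/2; row 4: entry 0 ≤ 0. Minimum is 19/2 at row 3 (s_3 leaves); pivot element 2.
Pivot on row 3; the obj-row RHS becomes 0 − (-6)·(19/2) = 57.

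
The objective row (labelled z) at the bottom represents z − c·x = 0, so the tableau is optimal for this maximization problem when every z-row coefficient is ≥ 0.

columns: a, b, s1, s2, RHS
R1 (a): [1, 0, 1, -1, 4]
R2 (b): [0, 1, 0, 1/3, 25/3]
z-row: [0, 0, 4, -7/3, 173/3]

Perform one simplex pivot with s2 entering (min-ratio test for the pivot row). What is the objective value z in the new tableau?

116

Ratio test on column s2 — row 1: entry -1 ≤ 0; row 2: (25/3)/(1/3) = 25. Minimum is 25 at row 2 (b leaves); pivot element 1/3.
Pivot on row 2; the z-row RHS becomes 173/3 − (-7/3)·25 = 116.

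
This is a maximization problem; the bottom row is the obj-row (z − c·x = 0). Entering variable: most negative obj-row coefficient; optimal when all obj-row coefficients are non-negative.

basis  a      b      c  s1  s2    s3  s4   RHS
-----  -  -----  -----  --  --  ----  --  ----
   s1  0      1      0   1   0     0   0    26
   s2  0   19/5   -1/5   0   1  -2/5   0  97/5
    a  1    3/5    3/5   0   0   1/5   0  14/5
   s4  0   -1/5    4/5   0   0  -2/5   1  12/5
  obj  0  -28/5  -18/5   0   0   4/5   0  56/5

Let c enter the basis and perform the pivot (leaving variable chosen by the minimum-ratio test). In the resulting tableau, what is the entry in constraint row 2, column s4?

Ratio test on column c — row 1: entry 0 ≤ 0; row 2: entry -1/5 ≤ 0; row 3: (14/5)/(3/5) = 14/3; row 4: (12/5)/(4/5) = 3. Minimum is 3 at row 4 (s4 leaves); pivot element 4/5.
Divide row 4 by 4/5; eliminate column c from the other rows.
Row 2 update in column s4: 0 − (-1/5)·(5/4) = 1/4.

1/4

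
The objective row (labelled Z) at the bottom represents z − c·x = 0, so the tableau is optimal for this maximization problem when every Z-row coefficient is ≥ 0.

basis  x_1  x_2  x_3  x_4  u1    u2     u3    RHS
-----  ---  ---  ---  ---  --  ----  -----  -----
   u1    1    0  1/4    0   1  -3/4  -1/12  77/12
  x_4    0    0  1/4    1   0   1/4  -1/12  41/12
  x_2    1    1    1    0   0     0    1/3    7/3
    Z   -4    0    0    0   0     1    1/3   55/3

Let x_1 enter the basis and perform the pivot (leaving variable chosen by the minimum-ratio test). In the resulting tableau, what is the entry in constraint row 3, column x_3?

Ratio test on column x_1 — row 1: (77/12)/1 = 77/12; row 2: entry 0 ≤ 0; row 3: (7/3)/1 = 7/3. Minimum is 7/3 at row 3 (x_2 leaves); pivot element 1.
Divide row 3 by 1; eliminate column x_1 from the other rows.
In the new row 3, the x_3 entry is the old entry divided by the pivot: 1/1 = 1.

1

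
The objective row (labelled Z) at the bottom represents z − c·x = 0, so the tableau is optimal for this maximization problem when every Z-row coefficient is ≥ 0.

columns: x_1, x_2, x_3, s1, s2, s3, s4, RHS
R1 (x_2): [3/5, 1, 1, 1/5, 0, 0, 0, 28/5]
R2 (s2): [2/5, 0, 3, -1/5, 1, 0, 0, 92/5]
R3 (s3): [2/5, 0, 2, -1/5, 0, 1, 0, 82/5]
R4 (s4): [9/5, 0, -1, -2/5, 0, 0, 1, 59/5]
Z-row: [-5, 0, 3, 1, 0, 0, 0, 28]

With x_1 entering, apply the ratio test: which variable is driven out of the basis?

Column x_1 entries and ratios — x_2: (28/5)/(3/5) = 28/3; s2: (92/5)/(2/5) = 46; s3: (82/5)/(2/5) = 41; s4: (59/5)/(9/5) = 59/9.
Smallest ratio is 59/9 in the row of s4, so s4 leaves.

s4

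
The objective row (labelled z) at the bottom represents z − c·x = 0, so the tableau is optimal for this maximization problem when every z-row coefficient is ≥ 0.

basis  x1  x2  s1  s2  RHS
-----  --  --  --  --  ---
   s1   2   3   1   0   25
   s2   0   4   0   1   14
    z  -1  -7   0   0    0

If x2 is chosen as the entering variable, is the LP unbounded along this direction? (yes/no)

Column x2 has positive entries in row(s) 1, 2, so the ratio test bounds it — not unbounded.

no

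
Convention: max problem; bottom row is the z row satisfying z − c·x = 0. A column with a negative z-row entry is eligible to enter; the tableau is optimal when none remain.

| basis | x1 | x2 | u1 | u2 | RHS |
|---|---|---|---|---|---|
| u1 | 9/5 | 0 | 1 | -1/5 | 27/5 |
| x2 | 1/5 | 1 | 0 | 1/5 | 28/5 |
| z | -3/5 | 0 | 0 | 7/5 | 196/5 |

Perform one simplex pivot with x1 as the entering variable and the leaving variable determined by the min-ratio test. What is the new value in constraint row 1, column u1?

5/9

Ratio test on column x1 — row 1: (27/5)/(9/5) = 3; row 2: (28/5)/(1/5) = 28. Minimum is 3 at row 1 (u1 leaves); pivot element 9/5.
Divide row 1 by 9/5; eliminate column x1 from the other rows.
In the new row 1, the u1 entry is the old entry divided by the pivot: 1/(9/5) = 5/9.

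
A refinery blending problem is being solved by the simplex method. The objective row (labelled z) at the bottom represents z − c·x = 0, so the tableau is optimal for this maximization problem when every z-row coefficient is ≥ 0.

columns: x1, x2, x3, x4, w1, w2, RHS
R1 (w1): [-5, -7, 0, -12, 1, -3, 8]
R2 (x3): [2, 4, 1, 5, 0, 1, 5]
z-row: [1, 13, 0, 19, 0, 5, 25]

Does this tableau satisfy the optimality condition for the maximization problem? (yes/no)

yes

Every z-row coefficient is ≥ 0, so the tableau is optimal.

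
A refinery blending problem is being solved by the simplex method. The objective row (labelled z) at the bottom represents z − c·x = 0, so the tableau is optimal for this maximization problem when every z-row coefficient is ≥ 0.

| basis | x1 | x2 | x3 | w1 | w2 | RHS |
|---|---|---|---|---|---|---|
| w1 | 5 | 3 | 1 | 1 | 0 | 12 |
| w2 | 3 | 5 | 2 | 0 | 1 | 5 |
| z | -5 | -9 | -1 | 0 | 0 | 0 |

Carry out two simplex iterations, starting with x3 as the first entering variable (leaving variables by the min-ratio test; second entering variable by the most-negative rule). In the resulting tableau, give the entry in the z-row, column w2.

9/5

Ratio test on column x3 — row 1: 12/1 = 12; row 2: 5/2 = 5/2. Minimum is 5/2 at row 2 (w2 leaves); pivot element 2.
Divide row 2 by 2; eliminate column x3 from the other rows.
Second iteration: most negative z-row entry is -13/2 in column x2, so x2 enters.
Ratio test on column x2 — row 1: (19/2)/(1/2) = 19; row 2: (5/2)/(5/2) = 1. Minimum is 1 at row 2 (x3 leaves); pivot element 5/2.
Divide row 2 by 5/2; eliminate column x2 from the other rows.
After both pivots, the entry at the z-row, column w2 is 9/5.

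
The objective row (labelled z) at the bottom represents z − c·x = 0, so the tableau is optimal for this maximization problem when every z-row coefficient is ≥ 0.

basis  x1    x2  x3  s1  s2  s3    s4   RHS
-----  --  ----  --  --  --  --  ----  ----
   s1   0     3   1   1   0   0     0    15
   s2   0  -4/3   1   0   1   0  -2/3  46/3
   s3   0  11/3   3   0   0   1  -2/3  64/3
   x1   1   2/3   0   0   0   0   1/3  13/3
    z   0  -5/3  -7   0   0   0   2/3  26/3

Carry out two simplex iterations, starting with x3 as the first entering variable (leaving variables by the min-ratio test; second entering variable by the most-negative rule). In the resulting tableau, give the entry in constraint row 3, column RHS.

10

Ratio test on column x3 — row 1: 15/1 = 15; row 2: (46/3)/1 = 46/3; row 3: (64/3)/3 = 64/9; row 4: entry 0 ≤ 0. Minimum is 64/9 at row 3 (s3 leaves); pivot element 3.
Divide row 3 by 3; eliminate column x3 from the other rows.
Second iteration: most negative z-row entry is -8/9 in column s4, so s4 enters.
Ratio test on column s4 — row 1: (71/9)/(2/9) = 71/2; row 2: entry -4/9 ≤ 0; row 3: entry -2/9 ≤ 0; row 4: (13/3)/(1/3) = 13. Minimum is 13 at row 4 (x1 leaves); pivot element 1/3.
Divide row 4 by 1/3; eliminate column s4 from the other rows.
After both pivots, the entry at constraint row 3, column RHS is 10.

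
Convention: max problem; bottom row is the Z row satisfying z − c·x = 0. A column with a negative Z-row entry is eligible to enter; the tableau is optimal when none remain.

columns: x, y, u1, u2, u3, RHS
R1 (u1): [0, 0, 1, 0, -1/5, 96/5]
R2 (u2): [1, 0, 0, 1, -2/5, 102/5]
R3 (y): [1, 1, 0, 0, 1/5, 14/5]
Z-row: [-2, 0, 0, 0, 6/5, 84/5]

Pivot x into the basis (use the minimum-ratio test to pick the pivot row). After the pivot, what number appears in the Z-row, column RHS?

112/5

Ratio test on column x — row 1: entry 0 ≤ 0; row 2: (102/5)/1 = 102/5; row 3: (14/5)/1 = 14/5. Minimum is 14/5 at row 3 (y leaves); pivot element 1.
Divide row 3 by 1; eliminate column x from the other rows.
Z-row update in column RHS: 84/5 − (-2)·(14/5) = 112/5.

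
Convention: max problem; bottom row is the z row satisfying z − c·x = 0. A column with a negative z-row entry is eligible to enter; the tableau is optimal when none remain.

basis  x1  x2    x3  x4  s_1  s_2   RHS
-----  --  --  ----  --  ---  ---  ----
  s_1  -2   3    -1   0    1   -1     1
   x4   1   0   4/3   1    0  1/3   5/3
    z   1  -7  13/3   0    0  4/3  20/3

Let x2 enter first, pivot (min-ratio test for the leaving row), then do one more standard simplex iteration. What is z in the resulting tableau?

Ratio test on column x2 — row 1: 1/3 = 1/3; row 2: entry 0 ≤ 0. Minimum is 1/3 at row 1 (s_1 leaves); pivot element 3.
Pivot on row 1; the z-row RHS becomes 20/3 − (-7)·(1/3) = 9.
Next entering variable (most negative z-row entry -11/3): x1.
Ratio test on column x1 — row 1: entry -2/3 ≤ 0; row 2: (5/3)/1 = 5/3. Minimum is 5/3 at row 2 (x4 leaves); pivot element 1.
After the second pivot the z-row RHS is 9 − (-11/3)·(5/3) = 136/9.

136/9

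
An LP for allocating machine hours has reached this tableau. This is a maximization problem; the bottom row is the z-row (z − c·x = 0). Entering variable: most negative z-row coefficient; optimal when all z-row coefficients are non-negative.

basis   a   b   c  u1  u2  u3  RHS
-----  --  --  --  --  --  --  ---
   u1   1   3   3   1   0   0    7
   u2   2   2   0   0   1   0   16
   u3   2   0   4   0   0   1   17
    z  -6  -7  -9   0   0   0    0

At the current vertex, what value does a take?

0

a is not in the basis, so in the current basic feasible solution a = 0.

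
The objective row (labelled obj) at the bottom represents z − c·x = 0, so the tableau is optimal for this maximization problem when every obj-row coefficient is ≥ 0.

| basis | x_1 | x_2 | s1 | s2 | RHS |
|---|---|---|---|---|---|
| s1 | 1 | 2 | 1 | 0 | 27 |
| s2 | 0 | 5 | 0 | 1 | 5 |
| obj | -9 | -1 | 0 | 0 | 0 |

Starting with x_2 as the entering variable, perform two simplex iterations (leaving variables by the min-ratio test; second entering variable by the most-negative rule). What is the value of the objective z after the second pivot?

226

Ratio test on column x_2 — row 1: 27/2 = 27/2; row 2: 5/5 = 1. Minimum is 1 at row 2 (s2 leaves); pivot element 5.
Pivot on row 2; the obj-row RHS becomes 0 − (-1)·1 = 1.
Next entering variable (most negative obj-row entry -9): x_1.
Ratio test on column x_1 — row 1: 25/1 = 25; row 2: entry 0 ≤ 0. Minimum is 25 at row 1 (s1 leaves); pivot element 1.
After the second pivot the obj-row RHS is 1 − (-9)·25 = 226.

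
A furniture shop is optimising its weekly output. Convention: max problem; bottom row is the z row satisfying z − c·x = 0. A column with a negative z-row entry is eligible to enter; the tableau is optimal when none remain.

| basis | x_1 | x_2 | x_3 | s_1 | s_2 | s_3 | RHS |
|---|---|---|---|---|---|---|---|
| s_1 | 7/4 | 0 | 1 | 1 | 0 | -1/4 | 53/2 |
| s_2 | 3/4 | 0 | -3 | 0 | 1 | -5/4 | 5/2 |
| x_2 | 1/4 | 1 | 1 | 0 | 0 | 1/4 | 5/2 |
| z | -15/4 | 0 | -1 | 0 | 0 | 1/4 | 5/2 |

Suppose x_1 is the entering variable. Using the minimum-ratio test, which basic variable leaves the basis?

s_2

Column x_1 entries and ratios — s_1: (53/2)/(7/4) = 106/7; s_2: (5/2)/(3/4) = 10/3; x_2: (5/2)/(1/4) = 10.
Smallest ratio is 10/3 in the row of s_2, so s_2 leaves.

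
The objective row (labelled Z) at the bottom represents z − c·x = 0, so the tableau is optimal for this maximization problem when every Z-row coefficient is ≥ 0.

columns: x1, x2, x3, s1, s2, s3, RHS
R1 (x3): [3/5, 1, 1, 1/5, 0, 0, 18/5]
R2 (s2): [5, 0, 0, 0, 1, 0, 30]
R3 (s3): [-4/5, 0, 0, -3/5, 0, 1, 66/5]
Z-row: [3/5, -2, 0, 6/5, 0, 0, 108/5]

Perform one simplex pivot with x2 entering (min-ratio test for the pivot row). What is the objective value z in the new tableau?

144/5

Ratio test on column x2 — row 1: (18/5)/1 = 18/5; row 2: entry 0 ≤ 0; row 3: entry 0 ≤ 0. Minimum is 18/5 at row 1 (x3 leaves); pivot element 1.
Pivot on row 1; the Z-row RHS becomes 108/5 − (-2)·(18/5) = 144/5.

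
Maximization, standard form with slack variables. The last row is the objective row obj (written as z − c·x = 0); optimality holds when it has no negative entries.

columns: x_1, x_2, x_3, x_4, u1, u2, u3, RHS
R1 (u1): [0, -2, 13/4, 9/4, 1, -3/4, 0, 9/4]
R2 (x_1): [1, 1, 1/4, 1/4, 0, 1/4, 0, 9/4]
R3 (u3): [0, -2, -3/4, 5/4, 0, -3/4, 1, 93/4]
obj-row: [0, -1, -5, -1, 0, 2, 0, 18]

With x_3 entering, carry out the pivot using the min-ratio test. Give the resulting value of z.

Ratio test on column x_3 — row 1: (9/4)/(13/4) = 9/13; row 2: (9/4)/(1/4) = 9; row 3: entry -3/4 ≤ 0. Minimum is 9/13 at row 1 (u1 leaves); pivot element 13/4.
Pivot on row 1; the obj-row RHS becomes 18 − (-5)·(9/13) = 279/13.

279/13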